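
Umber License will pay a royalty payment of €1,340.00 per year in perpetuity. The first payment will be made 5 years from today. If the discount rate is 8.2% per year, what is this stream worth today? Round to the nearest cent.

€11922.90

Value at end of year 4: C / r = €1,340.00 / 0.082 = €16,341.4634
Discount to today: PV = €16,341.4634 / (1 + 0.082)^4 = €16,341.4634 / 1.370595 = €11,922.90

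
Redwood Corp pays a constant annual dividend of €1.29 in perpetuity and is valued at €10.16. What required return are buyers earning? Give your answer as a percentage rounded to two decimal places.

12.70%

P = C/r ⇒ r = C/P = €1.29/€10.16 = 0.126969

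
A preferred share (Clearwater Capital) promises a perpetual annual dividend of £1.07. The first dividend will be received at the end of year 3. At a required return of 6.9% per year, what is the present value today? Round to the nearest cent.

£13.57

Value at end of year 2: C / r = £1.07 / 0.069 = £15.5072
Discount to today: PV = £15.5072 / (1 + 0.069)^2 = £15.5072 / 1.142761 = £13.57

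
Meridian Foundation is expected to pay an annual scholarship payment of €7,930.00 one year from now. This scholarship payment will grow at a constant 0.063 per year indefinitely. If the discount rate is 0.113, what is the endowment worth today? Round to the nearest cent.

Growing perpetuity: P = D₁ / (r − g) = €7,930.0000 / (0.113 − 0.063) = €158,600.00

€158600.00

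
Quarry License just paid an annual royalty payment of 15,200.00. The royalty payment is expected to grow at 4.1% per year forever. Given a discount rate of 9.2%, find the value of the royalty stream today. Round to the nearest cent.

310258.82

D₁ = D₀ × (1 + g) = 15,200.00 × 1.041 = 15,823.2000
Growing perpetuity: P = D₁ / (r − g) = 15,823.2000 / (0.092 − 0.041) = 310,258.82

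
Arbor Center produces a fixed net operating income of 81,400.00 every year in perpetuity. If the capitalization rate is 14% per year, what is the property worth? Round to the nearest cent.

581428.57

Level perpetuity: PV = C / r = 81,400.00 / 0.14 = 581,428.57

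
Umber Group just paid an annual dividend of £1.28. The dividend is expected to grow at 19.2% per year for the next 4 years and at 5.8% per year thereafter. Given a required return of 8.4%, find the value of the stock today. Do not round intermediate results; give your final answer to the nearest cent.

D_1 = 1.52576
D_2 = 1.81871
D_3 = 2.16790
D_4 = 2.58413
Terminal value at year 4: TV = D_4×(1+g_2)/(r−g_2) = 2.73401/0.026 = 105.15437
P_0 = D_1/(1+r)^1 + D_2/(1+r)^2 + D_3/(1+r)^3 + D_4/(1+r)^4 + TV/(1+r)^4
    = 1.40753 + 1.54776 + 1.70197 + 1.87153 + 76.15706 = 82.68585

£82.69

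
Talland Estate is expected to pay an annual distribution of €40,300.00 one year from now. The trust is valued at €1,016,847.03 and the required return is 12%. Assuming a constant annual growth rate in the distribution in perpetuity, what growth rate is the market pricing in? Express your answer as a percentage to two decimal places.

P = D₁/(r−g) ⇒ g = r − D₁/P = 0.12 − €40,300.00/€1,016,847.03 = 0.080368

8.04%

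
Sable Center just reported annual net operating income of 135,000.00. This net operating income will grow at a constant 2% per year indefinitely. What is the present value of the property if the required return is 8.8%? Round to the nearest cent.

D₁ = D₀ × (1 + g) = 135,000.00 × 1.02 = 137,700.0000
Growing perpetuity: P = D₁ / (r − g) = 137,700.0000 / (0.088 − 0.02) = 2,025,000.00

2025000.00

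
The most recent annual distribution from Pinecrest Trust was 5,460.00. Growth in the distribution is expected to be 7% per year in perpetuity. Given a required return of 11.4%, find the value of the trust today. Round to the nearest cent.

132777.27

D₁ = D₀ × (1 + g) = 5,460.00 × 1.07 = 5,842.2000
Growing perpetuity: P = D₁ / (r − g) = 5,842.2000 / (0.114 − 0.07) = 132,777.27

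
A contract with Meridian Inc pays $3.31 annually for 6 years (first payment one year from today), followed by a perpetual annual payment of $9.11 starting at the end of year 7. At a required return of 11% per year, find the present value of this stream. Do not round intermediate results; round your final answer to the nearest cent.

$58.28

PV of 6-year annuity: $3.31 × [1 − (1+0.11)^−6] / 0.11 = 14.00308
Perpetuity value at year 6: $9.11 / 0.11 = 82.81818
PV of perpetuity: 82.81818 / (1+0.11)^6 = 44.27798
Total PV = 14.00308 + 44.27798 = 58.28106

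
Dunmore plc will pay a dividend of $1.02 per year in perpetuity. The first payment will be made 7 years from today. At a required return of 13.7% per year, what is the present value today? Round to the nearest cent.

Value at end of year 6: C / r = $1.02 / 0.137 = $7.4453
Discount to today: PV = $7.4453 / (1 + 0.137)^6 = $7.4453 / 2.160542 = $3.45

$3.45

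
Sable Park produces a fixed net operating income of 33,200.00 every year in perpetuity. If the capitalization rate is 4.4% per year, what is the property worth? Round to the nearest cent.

754545.45

Level perpetuity: PV = C / r = 33,200.00 / 0.044 = 754,545.45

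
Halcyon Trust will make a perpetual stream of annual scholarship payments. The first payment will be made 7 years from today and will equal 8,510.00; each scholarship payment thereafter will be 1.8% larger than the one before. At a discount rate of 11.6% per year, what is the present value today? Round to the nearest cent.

Value at end of year 6: C₁ / (r − g) = 8,510.00 / (0.116 − 0.018) = 86,836.7347
Discount to today: PV = 86,836.7347 / (1 + 0.116)^6 = 86,836.7347 / 1.931902 = 44,948.82

44948.82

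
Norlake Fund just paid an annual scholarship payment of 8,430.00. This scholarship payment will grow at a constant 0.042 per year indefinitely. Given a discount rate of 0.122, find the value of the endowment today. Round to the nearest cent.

109800.75

D₁ = D₀ × (1 + g) = 8,430.00 × 1.042 = 8,784.0600
Growing perpetuity: P = D₁ / (r − g) = 8,784.0600 / (0.122 − 0.042) = 109,800.75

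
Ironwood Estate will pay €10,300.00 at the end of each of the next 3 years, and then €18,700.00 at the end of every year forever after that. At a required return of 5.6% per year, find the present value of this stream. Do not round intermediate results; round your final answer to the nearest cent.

€311308.06

PV of 3-year annuity: €10,300.00 × [1 − (1+0.056)^−3] / 0.056 = 27737.05439
Perpetuity value at year 3: €18,700.00 / 0.056 = 333928.57143
PV of perpetuity: 333928.57143 / (1+0.056)^3 = 283571.00667
Total PV = 27737.05439 + 283571.00667 = 311308.06106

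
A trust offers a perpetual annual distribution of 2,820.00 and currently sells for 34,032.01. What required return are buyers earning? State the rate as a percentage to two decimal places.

8.29%

P = C/r ⇒ r = C/P = 2,820.00/34,032.01 = 0.082863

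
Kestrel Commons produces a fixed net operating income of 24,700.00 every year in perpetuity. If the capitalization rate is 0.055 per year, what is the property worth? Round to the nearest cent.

449090.91

Level perpetuity: PV = C / r = 24,700.00 / 0.055 = 449,090.91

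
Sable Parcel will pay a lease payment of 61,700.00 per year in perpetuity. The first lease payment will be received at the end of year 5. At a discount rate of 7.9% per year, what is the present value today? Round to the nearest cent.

576198.73

Value at end of year 4: C / r = 61,700.00 / 0.079 = 781,012.6582
Discount to today: PV = 781,012.6582 / (1 + 0.079)^4 = 781,012.6582 / 1.355457 = 576,198.73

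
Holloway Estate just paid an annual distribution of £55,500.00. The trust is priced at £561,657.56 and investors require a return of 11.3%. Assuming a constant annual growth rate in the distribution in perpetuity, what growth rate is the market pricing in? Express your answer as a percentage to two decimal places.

P = D₀(1+g)/(r−g) ⇒ P(r−g) = D₀(1+g) ⇒ g(P+D₀) = P·r − D₀
g = (P·r − D₀)/(P + D₀) = (£561,657.56×0.113 − £55,500.00) / (£561,657.56 + £55,500.00) = 0.012910

1.29%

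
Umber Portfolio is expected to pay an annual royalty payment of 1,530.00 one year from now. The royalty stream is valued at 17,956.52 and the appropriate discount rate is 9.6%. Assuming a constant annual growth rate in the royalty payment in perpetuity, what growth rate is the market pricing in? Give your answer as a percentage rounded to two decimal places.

1.08%

P = D₁/(r−g) ⇒ g = r − D₁/P = 0.096 − 1,530.00/17,956.52 = 0.010794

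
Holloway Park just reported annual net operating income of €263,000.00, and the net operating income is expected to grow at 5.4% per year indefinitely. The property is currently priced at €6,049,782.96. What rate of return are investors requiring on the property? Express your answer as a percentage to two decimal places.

9.98%

D₁ = €263,000.00 × 1.054 = €277,202.0000
P = D₁/(r − g) ⇒ r = D₁/P + g = €277,202.0000/€6,049,782.96 + 0.054 = 0.045820 + 0.054 = 0.099820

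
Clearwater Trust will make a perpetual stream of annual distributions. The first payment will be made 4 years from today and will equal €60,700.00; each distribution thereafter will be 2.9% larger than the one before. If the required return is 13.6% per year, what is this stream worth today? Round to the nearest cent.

Value at end of year 3: C₁ / (r − g) = €60,700.00 / (0.136 − 0.029) = €567,289.7196
Discount to today: PV = €567,289.7196 / (1 + 0.136)^3 = €567,289.7196 / 1.466003 = €386,963.43

€386963.43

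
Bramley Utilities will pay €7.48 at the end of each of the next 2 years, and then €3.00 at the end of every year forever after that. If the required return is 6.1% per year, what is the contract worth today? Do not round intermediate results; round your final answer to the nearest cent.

€57.38

PV of 2-year annuity: €7.48 × [1 − (1+0.061)^−2] / 0.061 = 13.69458
Perpetuity value at year 2: €3.00 / 0.061 = 49.18033
PV of perpetuity: 49.18033 / (1+0.061)^2 = 43.68785
Total PV = 13.69458 + 43.68785 = 57.38243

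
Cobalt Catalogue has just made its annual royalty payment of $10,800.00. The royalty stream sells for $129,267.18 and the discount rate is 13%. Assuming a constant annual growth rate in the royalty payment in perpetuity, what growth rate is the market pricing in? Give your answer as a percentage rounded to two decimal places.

4.29%

P = D₀(1+g)/(r−g) ⇒ P(r−g) = D₀(1+g) ⇒ g(P+D₀) = P·r − D₀
g = (P·r − D₀)/(P + D₀) = ($129,267.18×0.13 − $10,800.00) / ($129,267.18 + $10,800.00) = 0.042870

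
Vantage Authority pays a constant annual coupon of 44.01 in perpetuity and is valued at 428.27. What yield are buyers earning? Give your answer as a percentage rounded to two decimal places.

10.28%

P = C/r ⇒ r = C/P = 44.01/428.27 = 0.102762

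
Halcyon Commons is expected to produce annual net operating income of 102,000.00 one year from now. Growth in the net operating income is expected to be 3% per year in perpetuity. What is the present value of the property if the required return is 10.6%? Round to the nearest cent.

1342105.26

Growing perpetuity: P = D₁ / (r − g) = 102,000.0000 / (0.106 − 0.03) = 1,342,105.26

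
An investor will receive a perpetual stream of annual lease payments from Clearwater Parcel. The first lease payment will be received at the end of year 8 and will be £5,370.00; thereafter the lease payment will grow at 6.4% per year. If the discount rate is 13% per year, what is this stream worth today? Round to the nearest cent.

Value at end of year 7: C₁ / (r − g) = £5,370.00 / (0.13 − 0.064) = £81,363.6364
Discount to today: PV = £81,363.6364 / (1 + 0.13)^7 = £81,363.6364 / 2.352605 = £34,584.48

£34584.48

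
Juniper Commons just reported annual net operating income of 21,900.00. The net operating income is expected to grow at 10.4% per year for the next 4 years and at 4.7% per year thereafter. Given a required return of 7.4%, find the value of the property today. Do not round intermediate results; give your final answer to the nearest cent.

1042060.57

D_1 = 24177.60000
D_2 = 26692.07040
D_3 = 29468.04572
D_4 = 32532.72248
Terminal value at year 4: TV = D_4×(1+g_2)/(r−g_2) = 34061.76043/0.027 = 1261546.68271
P_0 = D_1/(1+r)^1 + D_2/(1+r)^2 + D_3/(1+r)^3 + D_4/(1+r)^4 + TV/(1+r)^4
    = 22511.73184 + 23140.55117 + 23786.93528 + 24451.37481 + 948169.97885 = 1042060.57195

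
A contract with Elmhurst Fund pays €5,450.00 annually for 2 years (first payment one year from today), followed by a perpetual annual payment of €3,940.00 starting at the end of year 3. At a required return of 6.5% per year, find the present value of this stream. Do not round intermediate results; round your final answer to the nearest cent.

€63364.53

PV of 2-year annuity: €5,450.00 × [1 − (1+0.065)^−2] / 0.065 = 9922.41398
Perpetuity value at year 2: €3,940.00 / 0.065 = 60615.38462
PV of perpetuity: 60615.38462 / (1+0.065)^2 = 53442.11652
Total PV = 9922.41398 + 53442.11652 = 63364.53051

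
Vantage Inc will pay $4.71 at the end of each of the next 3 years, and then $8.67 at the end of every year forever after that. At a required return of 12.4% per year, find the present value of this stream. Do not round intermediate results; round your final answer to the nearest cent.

PV of 3-year annuity: $4.71 × [1 − (1+0.124)^−3] / 0.124 = 11.23532
Perpetuity value at year 3: $8.67 / 0.124 = 69.91935
PV of perpetuity: 69.91935 / (1+0.124)^3 = 49.23778
Total PV = 11.23532 + 49.23778 = 60.47310

$60.47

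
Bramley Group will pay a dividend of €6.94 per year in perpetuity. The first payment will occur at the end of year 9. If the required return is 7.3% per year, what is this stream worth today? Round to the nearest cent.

Value at end of year 8: C / r = €6.94 / 0.073 = €95.0685
Discount to today: PV = €95.0685 / (1 + 0.073)^8 = €95.0685 / 1.757105 = €54.11

€54.11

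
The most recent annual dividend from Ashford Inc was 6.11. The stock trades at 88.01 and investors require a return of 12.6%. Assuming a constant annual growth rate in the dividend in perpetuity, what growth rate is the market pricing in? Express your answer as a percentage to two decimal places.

P = D₀(1+g)/(r−g) ⇒ P(r−g) = D₀(1+g) ⇒ g(P+D₀) = P·r − D₀
g = (P·r − D₀)/(P + D₀) = (88.01×0.126 − 6.11) / (88.01 + 6.11) = 0.052903

5.29%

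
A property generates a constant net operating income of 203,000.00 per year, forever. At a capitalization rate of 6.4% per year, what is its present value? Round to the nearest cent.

Level perpetuity: PV = C / r = 203,000.00 / 0.064 = 3,171,875.00

3171875.00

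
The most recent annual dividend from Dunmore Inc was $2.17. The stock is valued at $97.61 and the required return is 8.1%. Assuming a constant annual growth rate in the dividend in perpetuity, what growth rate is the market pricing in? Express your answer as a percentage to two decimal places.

5.75%

P = D₀(1+g)/(r−g) ⇒ P(r−g) = D₀(1+g) ⇒ g(P+D₀) = P·r − D₀
g = (P·r − D₀)/(P + D₀) = ($97.61×0.081 − $2.17) / ($97.61 + $2.17) = 0.057491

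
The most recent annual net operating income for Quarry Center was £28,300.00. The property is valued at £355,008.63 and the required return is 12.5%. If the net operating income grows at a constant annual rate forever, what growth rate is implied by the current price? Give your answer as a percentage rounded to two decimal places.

P = D₀(1+g)/(r−g) ⇒ P(r−g) = D₀(1+g) ⇒ g(P+D₀) = P·r − D₀
g = (P·r − D₀)/(P + D₀) = (£355,008.63×0.125 − £28,300.00) / (£355,008.63 + £28,300.00) = 0.041940

4.19%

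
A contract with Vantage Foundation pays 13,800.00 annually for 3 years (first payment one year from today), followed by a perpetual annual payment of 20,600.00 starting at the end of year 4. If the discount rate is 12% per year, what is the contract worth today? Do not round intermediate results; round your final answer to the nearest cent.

PV of 3-year annuity: 13,800.00 × [1 − (1+0.12)^−3] / 0.12 = 33145.27150
Perpetuity value at year 3: 20,600.00 / 0.12 = 171666.66667
PV of perpetuity: 171666.66667 / (1+0.12)^3 = 122188.94254
Total PV = 33145.27150 + 122188.94254 = 155334.21404

155334.21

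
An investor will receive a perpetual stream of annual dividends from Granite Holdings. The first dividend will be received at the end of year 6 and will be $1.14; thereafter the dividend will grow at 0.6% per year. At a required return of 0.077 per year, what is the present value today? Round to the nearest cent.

$11.08

Value at end of year 5: C₁ / (r − g) = $1.14 / (0.077 − 0.006) = $16.0563
Discount to today: PV = $16.0563 / (1 + 0.077)^5 = $16.0563 / 1.449034 = $11.08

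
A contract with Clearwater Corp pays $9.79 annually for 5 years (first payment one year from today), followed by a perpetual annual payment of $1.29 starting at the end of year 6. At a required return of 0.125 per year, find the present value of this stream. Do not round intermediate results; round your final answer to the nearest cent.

PV of 5-year annuity: $9.79 × [1 − (1+0.125)^−5] / 0.125 = 34.85796
Perpetuity value at year 5: $1.29 / 0.125 = 10.32000
PV of perpetuity: 10.32000 / (1+0.125)^5 = 5.72687
Total PV = 34.85796 + 5.72687 = 40.58483

$40.58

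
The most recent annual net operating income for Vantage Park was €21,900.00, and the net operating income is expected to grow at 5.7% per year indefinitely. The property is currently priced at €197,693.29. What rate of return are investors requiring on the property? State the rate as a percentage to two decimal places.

17.41%

D₁ = €21,900.00 × 1.057 = €23,148.3000
P = D₁/(r − g) ⇒ r = D₁/P + g = €23,148.3000/€197,693.29 + 0.057 = 0.117092 + 0.057 = 0.174092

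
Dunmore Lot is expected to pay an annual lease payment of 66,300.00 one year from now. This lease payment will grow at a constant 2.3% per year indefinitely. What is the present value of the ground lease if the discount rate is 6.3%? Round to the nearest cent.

Growing perpetuity: P = D₁ / (r − g) = 66,300.0000 / (0.063 − 0.023) = 1,657,500.00

1657500.00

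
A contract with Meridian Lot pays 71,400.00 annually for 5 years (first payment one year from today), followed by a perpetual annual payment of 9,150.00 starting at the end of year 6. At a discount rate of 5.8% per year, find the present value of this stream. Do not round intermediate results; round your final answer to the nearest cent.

PV of 5-year annuity: 71,400.00 × [1 − (1+0.058)^−5] / 0.058 = 302406.25752
Perpetuity value at year 5: 9,150.00 / 0.058 = 157758.62069
PV of perpetuity: 157758.62069 / (1+0.058)^5 = 119004.87760
Total PV = 302406.25752 + 119004.87760 = 421411.13512

421411.14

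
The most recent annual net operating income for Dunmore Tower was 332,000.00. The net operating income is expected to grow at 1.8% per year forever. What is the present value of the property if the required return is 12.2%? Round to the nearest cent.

3249769.23

D₁ = D₀ × (1 + g) = 332,000.00 × 1.018 = 337,976.0000
Growing perpetuity: P = D₁ / (r − g) = 337,976.0000 / (0.122 − 0.018) = 3,249,769.23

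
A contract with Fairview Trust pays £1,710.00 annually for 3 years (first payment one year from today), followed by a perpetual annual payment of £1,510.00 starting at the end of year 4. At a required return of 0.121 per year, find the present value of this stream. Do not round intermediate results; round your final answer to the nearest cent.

£12958.88

PV of 3-year annuity: £1,710.00 × [1 − (1+0.121)^−3] / 0.121 = 4100.08406
Perpetuity value at year 3: £1,510.00 / 0.121 = 12479.33884
PV of perpetuity: 12479.33884 / (1+0.121)^3 = 8858.79678
Total PV = 4100.08406 + 8858.79678 = 12958.88084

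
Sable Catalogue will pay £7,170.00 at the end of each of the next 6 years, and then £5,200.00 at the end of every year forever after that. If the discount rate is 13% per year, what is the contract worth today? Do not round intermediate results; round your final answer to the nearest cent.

£47875.17

PV of 6-year annuity: £7,170.00 × [1 − (1+0.13)^−6] / 0.13 = 28662.43199
Perpetuity value at year 6: £5,200.00 / 0.13 = 40000.00000
PV of perpetuity: 40000.00000 / (1+0.13)^6 = 19212.74110
Total PV = 28662.43199 + 19212.74110 = 47875.17308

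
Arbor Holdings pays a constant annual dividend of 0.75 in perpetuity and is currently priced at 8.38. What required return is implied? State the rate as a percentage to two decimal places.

8.95%

P = C/r ⇒ r = C/P = 0.75/8.38 = 0.089499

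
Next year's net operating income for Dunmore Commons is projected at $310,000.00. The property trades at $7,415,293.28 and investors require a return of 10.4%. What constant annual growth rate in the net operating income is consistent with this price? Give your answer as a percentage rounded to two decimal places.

P = D₁/(r−g) ⇒ g = r − D₁/P = 0.104 − $310,000.00/$7,415,293.28 = 0.062195

6.22%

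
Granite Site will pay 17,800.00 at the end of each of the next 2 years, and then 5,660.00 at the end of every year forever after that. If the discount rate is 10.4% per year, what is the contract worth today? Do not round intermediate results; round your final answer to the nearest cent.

75379.94

PV of 2-year annuity: 17,800.00 × [1 − (1+0.104)^−2] / 0.104 = 30727.52573
Perpetuity value at year 2: 5,660.00 / 0.104 = 54423.07692
PV of perpetuity: 54423.07692 / (1+0.104)^2 = 44652.41425
Total PV = 30727.52573 + 44652.41425 = 75379.93998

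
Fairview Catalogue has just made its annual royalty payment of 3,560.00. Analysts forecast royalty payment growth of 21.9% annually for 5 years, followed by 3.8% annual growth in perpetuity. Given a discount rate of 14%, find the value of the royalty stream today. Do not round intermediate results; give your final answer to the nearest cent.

72506.28

D_1 = 4339.64000
D_2 = 5290.02116
D_3 = 6448.53579
D_4 = 7860.76513
D_5 = 9582.27270
Terminal value at year 5: TV = D_5×(1+g_2)/(r−g_2) = 9946.39906/0.102 = 97513.71627
P_0 = D_1/(1+r)^1 + D_2/(1+r)^2 + D_3/(1+r)^3 + D_4/(1+r)^4 + D_5/(1+r)^5 + TV/(1+r)^5
    = 3806.70175 + 4070.49951 + 4352.57798 + 4654.20400 + 4976.73217 + 50645.56858 = 72506.28399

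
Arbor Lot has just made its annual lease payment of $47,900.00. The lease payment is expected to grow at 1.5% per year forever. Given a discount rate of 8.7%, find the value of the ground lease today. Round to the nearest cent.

$675256.94

D₁ = D₀ × (1 + g) = $47,900.00 × 1.015 = $48,618.5000
Growing perpetuity: P = D₁ / (r − g) = $48,618.5000 / (0.087 − 0.015) = $675,256.94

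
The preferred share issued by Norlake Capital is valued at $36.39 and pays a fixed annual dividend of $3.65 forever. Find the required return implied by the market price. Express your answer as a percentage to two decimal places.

P = C/r ⇒ r = C/P = $3.65/$36.39 = 0.100302

10.03%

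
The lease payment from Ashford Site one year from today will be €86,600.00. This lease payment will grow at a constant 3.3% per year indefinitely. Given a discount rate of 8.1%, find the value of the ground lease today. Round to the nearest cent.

€1804166.67

Growing perpetuity: P = D₁ / (r − g) = €86,600.0000 / (0.081 − 0.033) = €1,804,166.67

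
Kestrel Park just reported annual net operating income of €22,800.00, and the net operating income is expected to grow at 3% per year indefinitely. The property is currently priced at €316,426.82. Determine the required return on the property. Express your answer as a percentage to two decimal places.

10.42%

D₁ = €22,800.00 × 1.03 = €23,484.0000
P = D₁/(r − g) ⇒ r = D₁/P + g = €23,484.0000/€316,426.82 + 0.03 = 0.074216 + 0.03 = 0.104216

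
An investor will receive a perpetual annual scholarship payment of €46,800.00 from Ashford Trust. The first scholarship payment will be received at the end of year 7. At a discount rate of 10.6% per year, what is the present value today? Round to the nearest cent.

Value at end of year 6: C / r = €46,800.00 / 0.106 = €441,509.4340
Discount to today: PV = €441,509.4340 / (1 + 0.106)^6 = €441,509.4340 / 1.830336 = €241,217.73

€241217.73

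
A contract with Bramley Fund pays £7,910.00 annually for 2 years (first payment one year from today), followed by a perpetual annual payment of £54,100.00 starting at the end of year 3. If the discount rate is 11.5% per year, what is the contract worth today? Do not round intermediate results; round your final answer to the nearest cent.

£391855.40

PV of 2-year annuity: £7,910.00 × [1 − (1+0.115)^−2] / 0.115 = 13456.65507
Perpetuity value at year 2: £54,100.00 / 0.115 = 470434.78261
PV of perpetuity: 470434.78261 / (1+0.115)^2 = 378398.74730
Total PV = 13456.65507 + 378398.74730 = 391855.40237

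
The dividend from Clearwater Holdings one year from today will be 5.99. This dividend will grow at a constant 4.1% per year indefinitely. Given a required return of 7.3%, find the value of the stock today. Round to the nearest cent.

Growing perpetuity: P = D₁ / (r − g) = 5.9900 / (0.073 − 0.041) = 187.19

187.19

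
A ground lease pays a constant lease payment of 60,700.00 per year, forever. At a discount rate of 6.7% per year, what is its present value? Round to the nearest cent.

Level perpetuity: PV = C / r = 60,700.00 / 0.067 = 905,970.15

905970.15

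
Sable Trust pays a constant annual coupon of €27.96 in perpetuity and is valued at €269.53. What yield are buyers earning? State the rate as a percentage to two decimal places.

P = C/r ⇒ r = C/P = €27.96/€269.53 = 0.103736

10.37%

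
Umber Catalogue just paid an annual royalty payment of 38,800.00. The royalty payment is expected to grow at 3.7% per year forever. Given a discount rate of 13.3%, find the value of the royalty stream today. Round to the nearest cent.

D₁ = D₀ × (1 + g) = 38,800.00 × 1.037 = 40,235.6000
Growing perpetuity: P = D₁ / (r − g) = 40,235.6000 / (0.133 − 0.037) = 419,120.83

419120.83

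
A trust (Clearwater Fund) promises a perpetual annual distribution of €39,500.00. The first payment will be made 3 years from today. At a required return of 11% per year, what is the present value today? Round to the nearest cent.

Value at end of year 2: C / r = €39,500.00 / 0.11 = €359,090.9091
Discount to today: PV = €359,090.9091 / (1 + 0.11)^2 = €359,090.9091 / 1.232100 = €291,446.24

€291446.24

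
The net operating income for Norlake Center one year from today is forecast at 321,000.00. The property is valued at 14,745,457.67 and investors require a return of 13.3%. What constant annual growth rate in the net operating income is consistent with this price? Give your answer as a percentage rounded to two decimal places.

11.12%

P = D₁/(r−g) ⇒ g = r − D₁/P = 0.133 − 321,000.00/14,745,457.67 = 0.111231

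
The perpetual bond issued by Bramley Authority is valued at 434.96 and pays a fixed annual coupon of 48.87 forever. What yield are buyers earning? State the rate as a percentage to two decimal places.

P = C/r ⇒ r = C/P = 48.87/434.96 = 0.112355

11.24%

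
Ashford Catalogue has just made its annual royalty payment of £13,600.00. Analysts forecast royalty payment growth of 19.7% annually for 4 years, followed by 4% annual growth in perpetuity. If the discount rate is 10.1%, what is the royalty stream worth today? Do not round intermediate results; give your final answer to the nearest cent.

£391281.99

D_1 = 16279.20000
D_2 = 19486.20240
D_3 = 23324.98427
D_4 = 27920.00617
Terminal value at year 4: TV = D_4×(1+g_2)/(r−g_2) = 29036.80642/0.061 = 476013.22002
P_0 = D_1/(1+r)^1 + D_2/(1+r)^2 + D_3/(1+r)^3 + D_4/(1+r)^4 + TV/(1+r)^4
    = 14785.83106 + 16075.05884 + 17476.69885 + 19000.55270 + 323943.84927 = 391281.99071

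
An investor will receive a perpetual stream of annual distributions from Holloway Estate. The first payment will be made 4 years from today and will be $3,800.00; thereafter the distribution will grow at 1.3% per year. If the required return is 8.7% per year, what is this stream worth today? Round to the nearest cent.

$39981.88

Value at end of year 3: C₁ / (r − g) = $3,800.00 / (0.087 − 0.013) = $51,351.3514
Discount to today: PV = $51,351.3514 / (1 + 0.087)^3 = $51,351.3514 / 1.284366 = $39,981.88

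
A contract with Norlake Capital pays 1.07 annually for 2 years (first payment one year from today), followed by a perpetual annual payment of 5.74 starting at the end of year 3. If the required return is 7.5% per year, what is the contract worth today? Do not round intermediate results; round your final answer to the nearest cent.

68.15

PV of 2-year annuity: 1.07 × [1 − (1+0.075)^−2] / 0.075 = 1.92125
Perpetuity value at year 2: 5.74 / 0.075 = 76.53333
PV of perpetuity: 76.53333 / (1+0.075)^2 = 66.22679
Total PV = 1.92125 + 66.22679 = 68.14804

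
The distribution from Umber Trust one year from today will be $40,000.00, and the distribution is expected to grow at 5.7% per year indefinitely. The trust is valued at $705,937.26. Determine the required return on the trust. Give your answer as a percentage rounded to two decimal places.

11.37%

P = D₁/(r − g) ⇒ r = D₁/P + g = $40,000.0000/$705,937.26 + 0.057 = 0.056662 + 0.057 = 0.113662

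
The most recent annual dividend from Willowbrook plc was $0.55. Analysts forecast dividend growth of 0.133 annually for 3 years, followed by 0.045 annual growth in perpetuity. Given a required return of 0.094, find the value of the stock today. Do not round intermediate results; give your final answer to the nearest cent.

$14.80

D_1 = 0.62315
D_2 = 0.70603
D_3 = 0.79993
Terminal value at year 3: TV = D_3×(1+g_2)/(r−g_2) = 0.83593/0.049 = 17.05975
P_0 = D_1/(1+r)^1 + D_2/(1+r)^2 + D_3/(1+r)^3 + TV/(1+r)^3
    = 0.56961 + 0.58991 + 0.61094 + 13.02929 = 14.79975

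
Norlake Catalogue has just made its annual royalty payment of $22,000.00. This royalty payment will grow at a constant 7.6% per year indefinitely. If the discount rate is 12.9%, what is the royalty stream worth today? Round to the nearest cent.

D₁ = D₀ × (1 + g) = $22,000.00 × 1.076 = $23,672.0000
Growing perpetuity: P = D₁ / (r − g) = $23,672.0000 / (0.129 − 0.076) = $446,641.51

$446641.51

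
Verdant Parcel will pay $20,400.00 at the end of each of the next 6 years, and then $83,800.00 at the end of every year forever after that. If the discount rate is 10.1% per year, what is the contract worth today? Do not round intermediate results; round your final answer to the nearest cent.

$554386.75

PV of 6-year annuity: $20,400.00 × [1 − (1+0.101)^−6] / 0.101 = 88587.55458
Perpetuity value at year 6: $83,800.00 / 0.101 = 829702.97030
PV of perpetuity: 829702.97030 / (1+0.101)^6 = 465799.19218
Total PV = 88587.55458 + 465799.19218 = 554386.74676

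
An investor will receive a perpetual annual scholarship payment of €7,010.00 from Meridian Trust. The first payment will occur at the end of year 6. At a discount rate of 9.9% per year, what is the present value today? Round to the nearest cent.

Value at end of year 5: C / r = €7,010.00 / 0.099 = €70,808.0808
Discount to today: PV = €70,808.0808 / (1 + 0.099)^5 = €70,808.0808 / 1.603203 = €44,166.64

€44166.64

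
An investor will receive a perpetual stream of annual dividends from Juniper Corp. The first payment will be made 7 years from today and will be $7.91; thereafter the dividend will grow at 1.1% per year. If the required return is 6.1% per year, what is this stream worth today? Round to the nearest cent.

Value at end of year 6: C₁ / (r − g) = $7.91 / (0.061 − 0.011) = $158.2000
Discount to today: PV = $158.2000 / (1 + 0.061)^6 = $158.2000 / 1.426567 = $110.90

$110.90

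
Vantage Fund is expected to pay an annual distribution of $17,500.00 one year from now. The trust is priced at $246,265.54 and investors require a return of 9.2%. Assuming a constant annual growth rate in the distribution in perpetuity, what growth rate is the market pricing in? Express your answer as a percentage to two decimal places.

P = D₁/(r−g) ⇒ g = r − D₁/P = 0.092 − $17,500.00/$246,265.54 = 0.020938

2.09%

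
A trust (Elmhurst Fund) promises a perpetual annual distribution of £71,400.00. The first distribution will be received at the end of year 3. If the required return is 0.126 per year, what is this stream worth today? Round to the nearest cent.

Value at end of year 2: C / r = £71,400.00 / 0.126 = £566,666.6667
Discount to today: PV = £566,666.6667 / (1 + 0.126)^2 = £566,666.6667 / 1.267876 = £446,941.71

£446941.71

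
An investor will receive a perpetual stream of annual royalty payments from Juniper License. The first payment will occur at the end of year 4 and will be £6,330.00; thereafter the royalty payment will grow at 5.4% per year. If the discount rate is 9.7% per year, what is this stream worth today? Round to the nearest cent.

Value at end of year 3: C₁ / (r − g) = £6,330.00 / (0.097 − 0.054) = £147,209.3023
Discount to today: PV = £147,209.3023 / (1 + 0.097)^3 = £147,209.3023 / 1.320140 = £111,510.40

£111510.40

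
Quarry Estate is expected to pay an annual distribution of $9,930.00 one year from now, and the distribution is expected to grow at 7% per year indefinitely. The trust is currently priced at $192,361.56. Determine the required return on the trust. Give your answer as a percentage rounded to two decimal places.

12.16%

P = D₁/(r − g) ⇒ r = D₁/P + g = $9,930.0000/$192,361.56 + 0.07 = 0.051622 + 0.07 = 0.121622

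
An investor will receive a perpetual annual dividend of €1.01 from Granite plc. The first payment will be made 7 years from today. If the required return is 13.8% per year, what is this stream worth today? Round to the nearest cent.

€3.37

Value at end of year 6: C / r = €1.01 / 0.138 = €7.3188
Discount to today: PV = €7.3188 / (1 + 0.138)^6 = €7.3188 / 2.171969 = €3.37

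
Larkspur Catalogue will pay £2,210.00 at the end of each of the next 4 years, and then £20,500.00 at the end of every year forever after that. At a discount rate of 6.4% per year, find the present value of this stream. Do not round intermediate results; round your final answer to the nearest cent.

£257511.92

PV of 4-year annuity: £2,210.00 × [1 − (1+0.064)^−4] / 0.064 = 7588.26013
Perpetuity value at year 4: £20,500.00 / 0.064 = 320312.50000
PV of perpetuity: 320312.50000 / (1+0.064)^4 = 249923.66171
Total PV = 7588.26013 + 249923.66171 = 257511.92184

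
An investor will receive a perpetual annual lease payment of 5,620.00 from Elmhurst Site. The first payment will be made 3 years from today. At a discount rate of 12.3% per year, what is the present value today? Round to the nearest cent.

36230.28

Value at end of year 2: C / r = 5,620.00 / 0.123 = 45,691.0569
Discount to today: PV = 45,691.0569 / (1 + 0.123)^2 = 45,691.0569 / 1.261129 = 36,230.28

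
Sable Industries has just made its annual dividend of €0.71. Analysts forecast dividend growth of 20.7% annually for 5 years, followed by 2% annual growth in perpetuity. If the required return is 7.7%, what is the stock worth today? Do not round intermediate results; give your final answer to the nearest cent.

D_1 = 0.85697
D_2 = 1.03436
D_3 = 1.24848
D_4 = 1.50691
D_5 = 1.81884
Terminal value at year 5: TV = D_5×(1+g_2)/(r−g_2) = 1.85522/0.057 = 32.54768
P_0 = D_1/(1+r)^1 + D_2/(1+r)^2 + D_3/(1+r)^3 + D_4/(1+r)^4 + D_5/(1+r)^5 + TV/(1+r)^5
    = 0.79570 + 0.89175 + 0.99939 + 1.12002 + 1.25521 + 22.46164 = 27.52370

€27.52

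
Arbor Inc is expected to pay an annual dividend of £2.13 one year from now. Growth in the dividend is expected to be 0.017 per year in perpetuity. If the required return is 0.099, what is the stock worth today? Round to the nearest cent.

Growing perpetuity: P = D₁ / (r − g) = £2.1300 / (0.099 − 0.017) = £25.98

£25.98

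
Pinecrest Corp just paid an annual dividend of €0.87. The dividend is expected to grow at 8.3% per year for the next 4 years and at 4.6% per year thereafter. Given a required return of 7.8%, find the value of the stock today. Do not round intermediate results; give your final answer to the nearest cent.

€32.49

D_1 = 0.94221
D_2 = 1.02041
D_3 = 1.10511
D_4 = 1.19683
Terminal value at year 4: TV = D_4×(1+g_2)/(r−g_2) = 1.25189/0.032 = 39.12144
P_0 = D_1/(1+r)^1 + D_2/(1+r)^2 + D_3/(1+r)^3 + D_4/(1+r)^4 + TV/(1+r)^4
    = 0.87404 + 0.87809 + 0.88216 + 0.88625 + 28.96942 = 32.48996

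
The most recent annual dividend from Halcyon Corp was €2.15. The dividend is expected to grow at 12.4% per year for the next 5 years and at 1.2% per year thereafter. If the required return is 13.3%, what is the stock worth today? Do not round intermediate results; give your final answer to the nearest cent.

D_1 = 2.41660
D_2 = 2.71626
D_3 = 3.05307
D_4 = 3.43166
D_5 = 3.85718
Terminal value at year 5: TV = D_5×(1+g_2)/(r−g_2) = 3.90347/0.121 = 32.26006
P_0 = D_1/(1+r)^1 + D_2/(1+r)^2 + D_3/(1+r)^3 + D_4/(1+r)^4 + D_5/(1+r)^5 + TV/(1+r)^5
    = 2.13292 + 2.11598 + 2.09917 + 2.08250 + 2.06595 + 17.27888 = 27.77540

€27.78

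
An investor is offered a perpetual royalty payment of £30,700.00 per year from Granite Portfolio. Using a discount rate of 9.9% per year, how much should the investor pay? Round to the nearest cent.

£310101.01

Level perpetuity: PV = C / r = £30,700.00 / 0.099 = £310,101.01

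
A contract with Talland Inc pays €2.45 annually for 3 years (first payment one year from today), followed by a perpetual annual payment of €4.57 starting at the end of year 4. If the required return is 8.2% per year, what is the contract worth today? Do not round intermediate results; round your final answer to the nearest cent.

PV of 3-year annuity: €2.45 × [1 − (1+0.082)^−3] / 0.082 = 6.29117
Perpetuity value at year 3: €4.57 / 0.082 = 55.73171
PV of perpetuity: 55.73171 / (1+0.082)^3 = 43.99675
Total PV = 6.29117 + 43.99675 = 50.28792

€50.29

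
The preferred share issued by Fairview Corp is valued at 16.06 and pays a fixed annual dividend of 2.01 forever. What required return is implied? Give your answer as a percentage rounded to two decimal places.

P = C/r ⇒ r = C/P = 2.01/16.06 = 0.125156

12.52%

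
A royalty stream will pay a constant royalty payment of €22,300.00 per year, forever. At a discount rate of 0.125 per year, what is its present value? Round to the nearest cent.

Level perpetuity: PV = C / r = €22,300.00 / 0.125 = €178,400.00

€178400.00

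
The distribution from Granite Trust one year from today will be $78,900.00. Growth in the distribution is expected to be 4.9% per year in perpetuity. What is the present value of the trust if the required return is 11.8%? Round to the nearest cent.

Growing perpetuity: P = D₁ / (r − g) = $78,900.0000 / (0.118 − 0.049) = $1,143,478.26

$1143478.26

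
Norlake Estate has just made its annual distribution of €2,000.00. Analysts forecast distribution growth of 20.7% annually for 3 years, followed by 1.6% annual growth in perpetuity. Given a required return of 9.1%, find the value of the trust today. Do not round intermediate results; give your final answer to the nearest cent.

D_1 = 2414.00000
D_2 = 2913.69800
D_3 = 3516.83349
Terminal value at year 3: TV = D_3×(1+g_2)/(r−g_2) = 3573.10282/0.075 = 47641.37096
P_0 = D_1/(1+r)^1 + D_2/(1+r)^2 + D_3/(1+r)^3 + TV/(1+r)^3
    = 2212.64895 + 2447.90768 + 2708.18017 + 36686.81407 = 44055.55087

€44055.55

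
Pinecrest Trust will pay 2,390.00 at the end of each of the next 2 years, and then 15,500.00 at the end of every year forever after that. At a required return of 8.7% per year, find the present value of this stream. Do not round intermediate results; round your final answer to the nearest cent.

155004.79

PV of 2-year annuity: 2,390.00 × [1 − (1+0.087)^−2] / 0.087 = 4221.44623
Perpetuity value at year 2: 15,500.00 / 0.087 = 178160.91954
PV of perpetuity: 178160.91954 / (1+0.087)^2 = 150783.33939
Total PV = 4221.44623 + 150783.33939 = 155004.78562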